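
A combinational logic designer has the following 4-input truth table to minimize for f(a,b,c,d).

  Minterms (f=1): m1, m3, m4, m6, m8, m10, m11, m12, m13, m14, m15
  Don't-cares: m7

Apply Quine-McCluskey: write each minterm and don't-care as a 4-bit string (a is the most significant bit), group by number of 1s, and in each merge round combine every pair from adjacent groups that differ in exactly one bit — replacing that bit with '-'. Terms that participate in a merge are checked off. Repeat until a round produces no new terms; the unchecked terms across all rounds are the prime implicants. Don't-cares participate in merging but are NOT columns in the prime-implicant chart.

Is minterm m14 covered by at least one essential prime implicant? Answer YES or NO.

size-2^0 implicants → 0001(✓)  0011(✓)  0100(✓)  0110(✓)  0111(✓)  1000(✓)  1010(✓)  1011(✓)  1100(✓)  1101(✓)  1110(✓)  1111(✓)
size-2^1 implicants → -011(✓)  -100(✓)  -110(✓)  -111(✓)  0-11(✓)  00-1  01-0(✓)  011-(✓)  1-00(✓)  1-10(✓)  1-11(✓)  10-0(✓)  101-(✓)  11-0(✓)  11-1(✓)  110-(✓)  111-(✓)
size-2^2 implicants → --11  -1-0  -11-  1--0  1-1-  11--
Unchecked terms (primes): --11, -1-0, -11-, 00-1, 1--0, 1-1-, 11--
Minterm coverage:
  m1 ⊆ 00-1 [E]
  m3 ⊆ --11,00-1
  m4 ⊆ -1-0 [E]
  m6 ⊆ -1-0,-11-
  m8 ⊆ 1--0 [E]
  m10 ⊆ 1--0,1-1-
  m11 ⊆ --11,1-1-
  m12 ⊆ -1-0,1--0,11--
  m13 ⊆ 11-- [E]
  m14 ⊆ -1-0,-11-,1--0,1-1-,11--
  m15 ⊆ --11,-11-,1-1-,11--
E = {-1-0, 00-1, 1--0, 11--}

YES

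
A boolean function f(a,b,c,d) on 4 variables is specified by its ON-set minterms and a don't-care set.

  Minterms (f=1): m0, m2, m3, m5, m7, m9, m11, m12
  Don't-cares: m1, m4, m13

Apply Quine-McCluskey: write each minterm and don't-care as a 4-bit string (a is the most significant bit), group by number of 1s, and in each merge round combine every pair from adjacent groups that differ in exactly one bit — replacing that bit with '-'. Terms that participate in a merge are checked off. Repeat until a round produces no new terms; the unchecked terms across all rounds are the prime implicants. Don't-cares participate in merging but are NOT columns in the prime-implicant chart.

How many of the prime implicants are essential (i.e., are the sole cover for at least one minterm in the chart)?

4

Round 0: 0000✓ 0001✓ 0010✓ 0011✓ 0100✓ 0101✓ 0111✓ 1001✓ 1011✓ 1100✓ 1101✓
Round 1: -001✓ -011✓ -100✓ -101✓ 0-00✓ 0-01✓ 0-11✓ 00-0✓ 00-1✓ 000-✓ 001-✓ 01-1✓ 010-✓ 1-01✓ 10-1✓ 110-✓
Round 2: --01 -0-1 -10- 0--1 0-0- 00--
PIs = {--01, -0-1, -10-, 0--1, 0-0-, 00--}
Coverage chart:
  m0: 0-0-,00--
  m2: 00-- ←essential
  m3: -0-1,0--1,00--
  m5: --01,-10-,0--1,0-0-
  m7: 0--1 ←essential
  m9: --01,-0-1
  m11: -0-1 ←essential
  m12: -10- ←essential
Essential: -0-1, -10-, 0--1, 00--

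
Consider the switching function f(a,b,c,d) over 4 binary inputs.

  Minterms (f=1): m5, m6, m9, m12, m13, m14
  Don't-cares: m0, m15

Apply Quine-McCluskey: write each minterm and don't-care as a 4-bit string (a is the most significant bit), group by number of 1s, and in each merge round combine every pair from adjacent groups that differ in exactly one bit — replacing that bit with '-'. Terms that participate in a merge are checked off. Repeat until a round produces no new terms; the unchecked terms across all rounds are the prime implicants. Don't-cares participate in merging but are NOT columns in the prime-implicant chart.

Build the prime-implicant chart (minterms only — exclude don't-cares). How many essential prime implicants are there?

[col 0] 0000, 0101*, 0110*, 1001*, 1100*, 1101*, 1110*, 1111*
[col 1] -101, -110, 1-01, 11-0*, 11-1*, 110-*, 111-*
[col 2] 11--
Prime implicants: -101, -110, 0000, 1-01, 11--
PI chart (minterm → PIs covering it):
  5 | -101  (sole → essential)
  6 | -110  (sole → essential)
  9 | 1-01  (sole → essential)
  12 | 11--  (sole → essential)
  13 | -101,1-01,11--
  14 | -110,11--
Essential prime implicants: -101, -110, 1-01, 11--

4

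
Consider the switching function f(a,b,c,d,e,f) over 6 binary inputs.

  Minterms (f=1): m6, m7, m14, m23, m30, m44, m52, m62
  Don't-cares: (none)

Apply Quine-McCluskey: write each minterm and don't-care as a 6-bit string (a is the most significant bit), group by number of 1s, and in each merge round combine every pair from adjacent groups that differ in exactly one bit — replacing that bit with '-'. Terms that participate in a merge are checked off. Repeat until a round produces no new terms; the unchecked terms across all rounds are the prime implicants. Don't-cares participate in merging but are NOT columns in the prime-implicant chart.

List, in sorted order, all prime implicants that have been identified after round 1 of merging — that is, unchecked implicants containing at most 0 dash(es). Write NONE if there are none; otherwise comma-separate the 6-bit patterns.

[col 0] 000110*, 000111*, 001110*, 010111*, 011110*, 101100, 110100, 111110*
[col 1] -11110, 0-0111, 0-1110, 00-110, 00011-
Prime implicants: -11110, 0-0111, 0-1110, 00-110, 00011-, 101100, 110100

101100, 110100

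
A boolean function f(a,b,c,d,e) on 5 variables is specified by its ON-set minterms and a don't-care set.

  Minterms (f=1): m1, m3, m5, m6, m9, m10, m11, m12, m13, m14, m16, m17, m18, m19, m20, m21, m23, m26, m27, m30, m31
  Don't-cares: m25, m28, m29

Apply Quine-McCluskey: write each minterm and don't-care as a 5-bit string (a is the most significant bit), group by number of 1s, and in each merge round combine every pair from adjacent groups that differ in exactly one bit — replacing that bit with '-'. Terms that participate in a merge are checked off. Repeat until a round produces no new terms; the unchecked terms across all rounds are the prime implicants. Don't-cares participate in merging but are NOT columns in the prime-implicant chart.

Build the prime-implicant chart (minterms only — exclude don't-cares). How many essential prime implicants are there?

4

Round 0: 00001✓ 00011✓ 00101✓ 00110✓ 01001✓ 01010✓ 01011✓ 01100✓ 01101✓ 01110✓ 10000✓ 10001✓ 10010✓ 10011✓ 10100✓ 10101✓ 10111✓ 11001✓ 11010✓ 11011✓ 11100✓ 11101✓ 11110✓ 11111✓
Round 1: -0001✓ -0011✓ -0101✓ -1001✓ -1010✓ -1011✓ -1100✓ -1101✓ -1110✓ 0-001✓ 0-011✓ 0-101✓ 0-110 00-01✓ 000-1✓ 01-01✓ 01-10✓ 010-1✓ 0101-✓ 011-0✓ 0110-✓ 1-001✓ 1-010✓ 1-011✓ 1-100✓ 1-101✓ 1-111✓ 10-00✓ 10-01✓ 10-11✓ 100-0✓ 100-1✓ 1000-✓ 1001-✓ 101-1✓ 1010-✓ 11-01✓ 11-10✓ 11-11✓ 110-1✓ 1101-✓ 111-0✓ 111-1✓ 1110-✓ 1111-✓
Round 2: --001✓ --011✓ --101✓ -0-01✓ -00-1✓ -1-01✓ -1-10 -10-1✓ -101- -11-0 -110- 0--01✓ 0-0-1✓ 1--01✓ 1--11✓ 1-0-1✓ 1-01- 1-1-1✓ 1-10- 10--1✓ 10-0- 100-- 11--1✓ 11-1- 111--
Round 3: ---01 --0-1 1---1
PIs = {---01, --0-1, -1-10, -101-, -11-0, -110-, 0-110, 1---1, 1-01-, 1-10-, 10-0-, 100--, 11-1-, 111--}
Coverage chart:
  m1: ---01,--0-1
  m3: --0-1 ←essential
  m5: ---01 ←essential
  m6: 0-110 ←essential
  m9: ---01,--0-1
  m10: -1-10,-101-
  m11: --0-1,-101-
  m12: -11-0,-110-
  m13: ---01,-110-
  m14: -1-10,-11-0,0-110
  m16: 10-0-,100--
  m17: ---01,--0-1,1---1,10-0-,100--
  m18: 1-01-,100--
  m19: --0-1,1---1,1-01-,100--
  m20: 1-10-,10-0-
  m21: ---01,1---1,1-10-,10-0-
  m23: 1---1 ←essential
  m26: -1-10,-101-,1-01-,11-1-
  m27: --0-1,-101-,1---1,1-01-,11-1-
  m30: -1-10,-11-0,11-1-,111--
  m31: 1---1,11-1-,111--
Essential: ---01, --0-1, 0-110, 1---1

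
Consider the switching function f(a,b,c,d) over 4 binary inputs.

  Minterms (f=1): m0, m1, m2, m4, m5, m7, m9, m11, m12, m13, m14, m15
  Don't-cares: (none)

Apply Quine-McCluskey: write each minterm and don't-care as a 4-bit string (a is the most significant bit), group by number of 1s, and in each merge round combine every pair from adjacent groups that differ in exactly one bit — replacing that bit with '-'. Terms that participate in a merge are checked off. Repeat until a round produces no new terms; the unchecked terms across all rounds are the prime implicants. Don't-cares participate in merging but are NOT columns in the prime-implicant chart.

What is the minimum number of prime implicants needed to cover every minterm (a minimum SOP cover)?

5

[col 0] 0000*, 0001*, 0010*, 0100*, 0101*, 0111*, 1001*, 1011*, 1100*, 1101*, 1110*, 1111*
[col 1] -001*, -100*, -101*, -111*, 0-00*, 0-01*, 00-0, 000-*, 01-1*, 010-*, 1-01*, 1-11*, 10-1*, 11-0*, 11-1*, 110-*, 111-*
[col 2] --01, -1-1, -10-, 0-0-, 1--1, 11--
Prime implicants: --01, -1-1, -10-, 0-0-, 00-0, 1--1, 11--
PI chart (minterm → PIs covering it):
  0 | 0-0-,00-0
  1 | --01,0-0-
  2 | 00-0  (sole → essential)
  4 | -10-,0-0-
  5 | --01,-1-1,-10-,0-0-
  7 | -1-1  (sole → essential)
  9 | --01,1--1
  11 | 1--1  (sole → essential)
  12 | -10-,11--
  13 | --01,-1-1,-10-,1--1,11--
  14 | 11--  (sole → essential)
  15 | -1-1,1--1,11--
Essential prime implicants: -1-1, 00-0, 1--1, 11--
Petrick residual → 0-0-
Minimum SOP uses 5 PIs: bd + a'c' + a'b'd' + ad + ab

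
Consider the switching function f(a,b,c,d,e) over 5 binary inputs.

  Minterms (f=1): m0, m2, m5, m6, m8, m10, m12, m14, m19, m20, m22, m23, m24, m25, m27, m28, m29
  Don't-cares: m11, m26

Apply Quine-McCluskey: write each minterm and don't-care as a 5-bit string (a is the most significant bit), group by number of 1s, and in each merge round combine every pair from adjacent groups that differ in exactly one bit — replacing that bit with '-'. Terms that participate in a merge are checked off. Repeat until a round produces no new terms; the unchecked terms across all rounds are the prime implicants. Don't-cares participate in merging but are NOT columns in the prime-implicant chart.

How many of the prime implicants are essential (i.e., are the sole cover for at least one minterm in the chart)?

[col 0] 00000*, 00010*, 00101, 00110*, 01000*, 01010*, 01011*, 01100*, 01110*, 10011*, 10100*, 10110*, 10111*, 11000*, 11001*, 11010*, 11011*, 11100*, 11101*
[col 1] -0110, -1000*, -1010*, -1011*, -1100*, 0-000*, 0-010*, 0-110*, 00-10*, 000-0*, 01-00*, 01-10*, 010-0*, 0101-*, 011-0*, 1-011, 1-100, 10-11, 101-0, 1011-, 11-00*, 11-01*, 110-0*, 110-1*, 1100-*, 1101-*, 1110-*
[col 2] -1-00, -10-0, -101-, 0--10, 0-0-0, 01--0, 11-0-, 110--
Prime implicants: -0110, -1-00, -10-0, -101-, 0--10, 0-0-0, 00101, 01--0, 1-011, 1-100, 10-11, 101-0, 1011-, 11-0-, 110--
PI chart (minterm → PIs covering it):
  0 | 0-0-0  (sole → essential)
  2 | 0--10,0-0-0
  5 | 00101  (sole → essential)
  6 | -0110,0--10
  8 | -1-00,-10-0,0-0-0,01--0
  10 | -10-0,-101-,0--10,0-0-0,01--0
  12 | -1-00,01--0
  14 | 0--10,01--0
  19 | 1-011,10-11
  20 | 1-100,101-0
  22 | -0110,101-0,1011-
  23 | 10-11,1011-
  24 | -1-00,-10-0,11-0-,110--
  25 | 11-0-,110--
  27 | -101-,1-011,110--
  28 | -1-00,1-100,11-0-
  29 | 11-0-  (sole → essential)
Essential prime implicants: 0-0-0, 00101, 11-0-

3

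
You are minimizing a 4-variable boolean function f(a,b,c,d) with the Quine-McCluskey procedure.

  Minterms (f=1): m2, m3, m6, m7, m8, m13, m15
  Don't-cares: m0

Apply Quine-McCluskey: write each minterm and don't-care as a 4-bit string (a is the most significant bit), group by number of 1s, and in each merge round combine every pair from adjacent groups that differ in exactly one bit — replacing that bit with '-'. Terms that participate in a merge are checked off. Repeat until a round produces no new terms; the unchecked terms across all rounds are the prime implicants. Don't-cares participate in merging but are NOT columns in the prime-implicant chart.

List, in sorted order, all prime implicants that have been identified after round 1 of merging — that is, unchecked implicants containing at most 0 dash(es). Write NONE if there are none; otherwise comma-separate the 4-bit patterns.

Round 0: 0000✓ 0010✓ 0011✓ 0110✓ 0111✓ 1000✓ 1101✓ 1111✓
Round 1: -000 -111 0-10✓ 0-11✓ 00-0 001-✓ 011-✓ 11-1
Round 2: 0-1-
PIs = {-000, -111, 0-1-, 00-0, 11-1}

NONE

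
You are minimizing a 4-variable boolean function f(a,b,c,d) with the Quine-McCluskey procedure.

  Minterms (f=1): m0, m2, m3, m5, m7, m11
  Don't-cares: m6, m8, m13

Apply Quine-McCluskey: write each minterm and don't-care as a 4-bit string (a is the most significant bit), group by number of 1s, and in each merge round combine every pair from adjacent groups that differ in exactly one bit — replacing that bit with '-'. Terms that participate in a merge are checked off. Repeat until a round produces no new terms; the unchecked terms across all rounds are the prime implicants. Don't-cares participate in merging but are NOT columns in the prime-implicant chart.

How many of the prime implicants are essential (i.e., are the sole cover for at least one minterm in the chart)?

1

[col 0] 0000*, 0010*, 0011*, 0101*, 0110*, 0111*, 1000*, 1011*, 1101*
[col 1] -000, -011, -101, 0-10*, 0-11*, 00-0, 001-*, 01-1, 011-*
[col 2] 0-1-
Prime implicants: -000, -011, -101, 0-1-, 00-0, 01-1
PI chart (minterm → PIs covering it):
  0 | -000,00-0
  2 | 0-1-,00-0
  3 | -011,0-1-
  5 | -101,01-1
  7 | 0-1-,01-1
  11 | -011  (sole → essential)
Essential prime implicants: -011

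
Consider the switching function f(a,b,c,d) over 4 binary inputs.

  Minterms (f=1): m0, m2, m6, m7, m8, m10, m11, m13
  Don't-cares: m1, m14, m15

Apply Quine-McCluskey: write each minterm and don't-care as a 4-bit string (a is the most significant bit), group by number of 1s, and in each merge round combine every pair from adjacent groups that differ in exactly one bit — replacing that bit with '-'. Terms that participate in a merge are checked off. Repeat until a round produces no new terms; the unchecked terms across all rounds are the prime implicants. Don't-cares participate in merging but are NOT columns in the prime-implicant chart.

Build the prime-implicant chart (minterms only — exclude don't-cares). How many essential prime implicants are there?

4

size-2^0 implicants → 0000(✓)  0001(✓)  0010(✓)  0110(✓)  0111(✓)  1000(✓)  1010(✓)  1011(✓)  1101(✓)  1110(✓)  1111(✓)
size-2^1 implicants → -000(✓)  -010(✓)  -110(✓)  -111(✓)  0-10(✓)  00-0(✓)  000-  011-(✓)  1-10(✓)  1-11(✓)  10-0(✓)  101-(✓)  11-1  111-(✓)
size-2^2 implicants → --10  -0-0  -11-  1-1-
Unchecked terms (primes): --10, -0-0, -11-, 000-, 1-1-, 11-1
Minterm coverage:
  m0 ⊆ -0-0,000-
  m2 ⊆ --10,-0-0
  m6 ⊆ --10,-11-
  m7 ⊆ -11- [E]
  m8 ⊆ -0-0 [E]
  m10 ⊆ --10,-0-0,1-1-
  m11 ⊆ 1-1- [E]
  m13 ⊆ 11-1 [E]
E = {-0-0, -11-, 1-1-, 11-1}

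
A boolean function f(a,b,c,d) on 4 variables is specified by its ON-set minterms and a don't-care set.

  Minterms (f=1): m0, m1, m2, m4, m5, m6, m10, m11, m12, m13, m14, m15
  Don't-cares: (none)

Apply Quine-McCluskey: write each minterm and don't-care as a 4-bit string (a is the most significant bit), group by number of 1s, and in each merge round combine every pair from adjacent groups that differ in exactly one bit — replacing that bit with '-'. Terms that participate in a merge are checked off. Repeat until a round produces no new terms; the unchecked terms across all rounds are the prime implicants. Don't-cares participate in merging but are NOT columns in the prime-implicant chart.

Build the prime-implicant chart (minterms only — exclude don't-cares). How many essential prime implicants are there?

2

size-2^0 implicants → 0000(✓)  0001(✓)  0010(✓)  0100(✓)  0101(✓)  0110(✓)  1010(✓)  1011(✓)  1100(✓)  1101(✓)  1110(✓)  1111(✓)
size-2^1 implicants → -010(✓)  -100(✓)  -101(✓)  -110(✓)  0-00(✓)  0-01(✓)  0-10(✓)  00-0(✓)  000-(✓)  01-0(✓)  010-(✓)  1-10(✓)  1-11(✓)  101-(✓)  11-0(✓)  11-1(✓)  110-(✓)  111-(✓)
size-2^2 implicants → --10  -1-0  -10-  0--0  0-0-  1-1-  11--
Unchecked terms (primes): --10, -1-0, -10-, 0--0, 0-0-, 1-1-, 11--
Minterm coverage:
  m0 ⊆ 0--0,0-0-
  m1 ⊆ 0-0- [E]
  m2 ⊆ --10,0--0
  m4 ⊆ -1-0,-10-,0--0,0-0-
  m5 ⊆ -10-,0-0-
  m6 ⊆ --10,-1-0,0--0
  m10 ⊆ --10,1-1-
  m11 ⊆ 1-1- [E]
  m12 ⊆ -1-0,-10-,11--
  m13 ⊆ -10-,11--
  m14 ⊆ --10,-1-0,1-1-,11--
  m15 ⊆ 1-1-,11--
E = {0-0-, 1-1-}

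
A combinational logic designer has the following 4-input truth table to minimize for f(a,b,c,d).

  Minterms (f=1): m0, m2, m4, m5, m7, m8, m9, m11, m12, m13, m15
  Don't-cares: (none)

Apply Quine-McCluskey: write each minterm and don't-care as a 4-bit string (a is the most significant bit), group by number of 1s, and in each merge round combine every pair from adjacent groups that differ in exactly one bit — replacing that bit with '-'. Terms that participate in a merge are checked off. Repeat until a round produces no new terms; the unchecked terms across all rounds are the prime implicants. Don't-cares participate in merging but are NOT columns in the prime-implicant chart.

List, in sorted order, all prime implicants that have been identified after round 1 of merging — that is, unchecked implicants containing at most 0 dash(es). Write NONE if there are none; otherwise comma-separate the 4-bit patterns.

Round 0: 0000✓ 0010✓ 0100✓ 0101✓ 0111✓ 1000✓ 1001✓ 1011✓ 1100✓ 1101✓ 1111✓
Round 1: -000✓ -100✓ -101✓ -111✓ 0-00✓ 00-0 01-1✓ 010-✓ 1-00✓ 1-01✓ 1-11✓ 10-1✓ 100-✓ 11-1✓ 110-✓
Round 2: --00 -1-1 -10- 1--1 1-0-
PIs = {--00, -1-1, -10-, 00-0, 1--1, 1-0-}

NONE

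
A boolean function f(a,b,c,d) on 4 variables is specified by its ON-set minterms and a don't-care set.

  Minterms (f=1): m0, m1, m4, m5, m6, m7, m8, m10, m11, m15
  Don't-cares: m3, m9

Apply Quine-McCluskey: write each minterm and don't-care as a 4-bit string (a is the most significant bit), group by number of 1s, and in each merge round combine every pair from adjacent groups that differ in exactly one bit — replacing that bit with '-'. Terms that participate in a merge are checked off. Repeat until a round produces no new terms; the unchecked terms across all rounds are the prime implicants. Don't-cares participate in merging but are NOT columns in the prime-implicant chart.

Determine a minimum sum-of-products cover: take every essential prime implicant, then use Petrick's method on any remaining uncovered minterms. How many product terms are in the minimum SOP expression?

[col 0] 0000*, 0001*, 0011*, 0100*, 0101*, 0110*, 0111*, 1000*, 1001*, 1010*, 1011*, 1111*
[col 1] -000*, -001*, -011*, -111*, 0-00*, 0-01*, 0-11*, 00-1*, 000-*, 01-0*, 01-1*, 010-*, 011-*, 1-11*, 10-0*, 10-1*, 100-*, 101-*
[col 2] --11, -0-1, -00-, 0--1, 0-0-, 01--, 10--
Prime implicants: --11, -0-1, -00-, 0--1, 0-0-, 01--, 10--
PI chart (minterm → PIs covering it):
  0 | -00-,0-0-
  1 | -0-1,-00-,0--1,0-0-
  4 | 0-0-,01--
  5 | 0--1,0-0-,01--
  6 | 01--  (sole → essential)
  7 | --11,0--1,01--
  8 | -00-,10--
  10 | 10--  (sole → essential)
  11 | --11,-0-1,10--
  15 | --11  (sole → essential)
Essential prime implicants: --11, 01--, 10--
Petrick residual → -00-
Minimum SOP uses 4 PIs: cd + b'c' + a'b + ab'

4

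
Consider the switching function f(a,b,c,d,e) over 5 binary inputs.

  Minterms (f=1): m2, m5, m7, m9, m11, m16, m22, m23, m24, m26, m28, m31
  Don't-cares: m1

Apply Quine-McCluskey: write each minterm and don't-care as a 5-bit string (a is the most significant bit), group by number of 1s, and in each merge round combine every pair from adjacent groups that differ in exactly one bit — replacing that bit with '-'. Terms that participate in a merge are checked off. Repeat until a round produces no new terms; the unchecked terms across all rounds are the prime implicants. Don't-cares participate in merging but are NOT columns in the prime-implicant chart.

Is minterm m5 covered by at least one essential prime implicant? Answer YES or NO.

NO

size-2^0 implicants → 00001(✓)  00010  00101(✓)  00111(✓)  01001(✓)  01011(✓)  10000(✓)  10110(✓)  10111(✓)  11000(✓)  11010(✓)  11100(✓)  11111(✓)
size-2^1 implicants → -0111  0-001  00-01  001-1  010-1  1-000  1-111  1011-  11-00  110-0
Unchecked terms (primes): -0111, 0-001, 00-01, 00010, 001-1, 010-1, 1-000, 1-111, 1011-, 11-00, 110-0
Minterm coverage:
  m2 ⊆ 00010 [E]
  m5 ⊆ 00-01,001-1
  m7 ⊆ -0111,001-1
  m9 ⊆ 0-001,010-1
  m11 ⊆ 010-1 [E]
  m16 ⊆ 1-000 [E]
  m22 ⊆ 1011- [E]
  m23 ⊆ -0111,1-111,1011-
  m24 ⊆ 1-000,11-00,110-0
  m26 ⊆ 110-0 [E]
  m28 ⊆ 11-00 [E]
  m31 ⊆ 1-111 [E]
E = {00010, 010-1, 1-000, 1-111, 1011-, 11-00, 110-0}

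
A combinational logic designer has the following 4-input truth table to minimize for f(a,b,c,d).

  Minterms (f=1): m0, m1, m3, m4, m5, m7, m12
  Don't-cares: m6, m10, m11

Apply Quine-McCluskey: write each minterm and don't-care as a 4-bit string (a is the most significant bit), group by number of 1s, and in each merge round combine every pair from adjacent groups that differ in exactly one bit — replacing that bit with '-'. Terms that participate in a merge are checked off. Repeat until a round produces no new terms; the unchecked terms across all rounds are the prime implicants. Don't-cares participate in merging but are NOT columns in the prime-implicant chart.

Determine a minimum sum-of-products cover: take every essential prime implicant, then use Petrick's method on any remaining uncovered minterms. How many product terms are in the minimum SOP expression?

3

Round 0: 0000✓ 0001✓ 0011✓ 0100✓ 0101✓ 0110✓ 0111✓ 1010✓ 1011✓ 1100✓
Round 1: -011 -100 0-00✓ 0-01✓ 0-11✓ 00-1✓ 000-✓ 01-0✓ 01-1✓ 010-✓ 011-✓ 101-
Round 2: 0--1 0-0- 01--
PIs = {-011, -100, 0--1, 0-0-, 01--, 101-}
Coverage chart:
  m0: 0-0- ←essential
  m1: 0--1,0-0-
  m3: -011,0--1
  m4: -100,0-0-,01--
  m5: 0--1,0-0-,01--
  m7: 0--1,01--
  m12: -100 ←essential
Essential: -100, 0-0-
Petrick residual → 0--1
Min cover (3 terms): bc'd' + a'd + a'c'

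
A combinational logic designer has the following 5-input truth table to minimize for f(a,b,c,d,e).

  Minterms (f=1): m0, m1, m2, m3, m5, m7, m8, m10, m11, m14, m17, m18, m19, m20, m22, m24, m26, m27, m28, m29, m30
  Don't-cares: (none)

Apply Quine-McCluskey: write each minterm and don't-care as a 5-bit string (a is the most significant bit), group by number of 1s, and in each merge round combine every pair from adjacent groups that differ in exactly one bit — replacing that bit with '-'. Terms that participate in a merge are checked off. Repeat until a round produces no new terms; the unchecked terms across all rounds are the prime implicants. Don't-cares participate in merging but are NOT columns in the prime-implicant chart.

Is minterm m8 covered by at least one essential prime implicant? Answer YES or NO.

NO

[col 0] 00000*, 00001*, 00010*, 00011*, 00101*, 00111*, 01000*, 01010*, 01011*, 01110*, 10001*, 10010*, 10011*, 10100*, 10110*, 11000*, 11010*, 11011*, 11100*, 11101*, 11110*
[col 1] -0001*, -0010*, -0011*, -1000*, -1010*, -1011*, -1110*, 0-000*, 0-010*, 0-011*, 00-01*, 00-11*, 000-0*, 000-1*, 0000-*, 0001-*, 001-1*, 01-10*, 010-0*, 0101-*, 1-010*, 1-011*, 1-100*, 1-110*, 10-10*, 100-1*, 1001-*, 101-0*, 11-00*, 11-10*, 110-0*, 1101-*, 111-0*, 1110-
[col 2] --010*, --011*, -00-1, -001-*, -1-10, -10-0, -101-*, 0-0-0, 0-01-*, 00--1, 000--, 1--10, 1-01-*, 1-1-0, 11--0
[col 3] --01-
Prime implicants: --01-, -00-1, -1-10, -10-0, 0-0-0, 00--1, 000--, 1--10, 1-1-0, 11--0, 1110-
PI chart (minterm → PIs covering it):
  0 | 0-0-0,000--
  1 | -00-1,00--1,000--
  2 | --01-,0-0-0,000--
  3 | --01-,-00-1,00--1,000--
  5 | 00--1  (sole → essential)
  7 | 00--1  (sole → essential)
  8 | -10-0,0-0-0
  10 | --01-,-1-10,-10-0,0-0-0
  11 | --01-  (sole → essential)
  14 | -1-10  (sole → essential)
  17 | -00-1  (sole → essential)
  18 | --01-,1--10
  19 | --01-,-00-1
  20 | 1-1-0  (sole → essential)
  22 | 1--10,1-1-0
  24 | -10-0,11--0
  26 | --01-,-1-10,-10-0,1--10,11--0
  27 | --01-  (sole → essential)
  28 | 1-1-0,11--0,1110-
  29 | 1110-  (sole → essential)
  30 | -1-10,1--10,1-1-0,11--0
Essential prime implicants: --01-, -00-1, -1-10, 00--1, 1-1-0, 1110-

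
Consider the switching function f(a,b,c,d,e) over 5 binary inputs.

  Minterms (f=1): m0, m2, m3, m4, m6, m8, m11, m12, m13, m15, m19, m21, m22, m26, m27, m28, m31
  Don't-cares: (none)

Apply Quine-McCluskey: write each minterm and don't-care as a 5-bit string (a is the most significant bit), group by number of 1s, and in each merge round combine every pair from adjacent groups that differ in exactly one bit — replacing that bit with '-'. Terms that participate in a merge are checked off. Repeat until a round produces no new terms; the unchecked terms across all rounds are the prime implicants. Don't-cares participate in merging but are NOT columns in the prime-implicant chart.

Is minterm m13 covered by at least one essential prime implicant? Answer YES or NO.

NO

size-2^0 implicants → 00000(✓)  00010(✓)  00011(✓)  00100(✓)  00110(✓)  01000(✓)  01011(✓)  01100(✓)  01101(✓)  01111(✓)  10011(✓)  10101  10110(✓)  11010(✓)  11011(✓)  11100(✓)  11111(✓)
size-2^1 implicants → -0011(✓)  -0110  -1011(✓)  -1100  -1111(✓)  0-000(✓)  0-011(✓)  0-100(✓)  00-00(✓)  00-10(✓)  000-0(✓)  0001-  001-0(✓)  01-00(✓)  01-11(✓)  011-1  0110-  1-011(✓)  11-11(✓)  1101-
size-2^2 implicants → --011  -1-11  0--00  00--0
Unchecked terms (primes): --011, -0110, -1-11, -1100, 0--00, 00--0, 0001-, 011-1, 0110-, 10101, 1101-
Minterm coverage:
  m0 ⊆ 0--00,00--0
  m2 ⊆ 00--0,0001-
  m3 ⊆ --011,0001-
  m4 ⊆ 0--00,00--0
  m6 ⊆ -0110,00--0
  m8 ⊆ 0--00 [E]
  m11 ⊆ --011,-1-11
  m12 ⊆ -1100,0--00,0110-
  m13 ⊆ 011-1,0110-
  m15 ⊆ -1-11,011-1
  m19 ⊆ --011 [E]
  m21 ⊆ 10101 [E]
  m22 ⊆ -0110 [E]
  m26 ⊆ 1101- [E]
  m27 ⊆ --011,-1-11,1101-
  m28 ⊆ -1100 [E]
  m31 ⊆ -1-11 [E]
E = {--011, -0110, -1-11, -1100, 0--00, 10101, 1101-}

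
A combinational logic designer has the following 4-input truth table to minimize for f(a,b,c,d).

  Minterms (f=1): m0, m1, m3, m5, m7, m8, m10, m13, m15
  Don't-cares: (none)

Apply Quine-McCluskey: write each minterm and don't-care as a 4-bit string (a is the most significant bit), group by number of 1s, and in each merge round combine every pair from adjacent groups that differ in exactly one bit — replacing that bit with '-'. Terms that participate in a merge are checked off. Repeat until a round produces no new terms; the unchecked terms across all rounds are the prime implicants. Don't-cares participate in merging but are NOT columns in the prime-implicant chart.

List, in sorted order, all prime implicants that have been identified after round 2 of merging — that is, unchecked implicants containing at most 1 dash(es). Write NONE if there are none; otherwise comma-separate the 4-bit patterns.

-000, 000-, 10-0

size-2^0 implicants → 0000(✓)  0001(✓)  0011(✓)  0101(✓)  0111(✓)  1000(✓)  1010(✓)  1101(✓)  1111(✓)
size-2^1 implicants → -000  -101(✓)  -111(✓)  0-01(✓)  0-11(✓)  00-1(✓)  000-  01-1(✓)  10-0  11-1(✓)
size-2^2 implicants → -1-1  0--1
Unchecked terms (primes): -000, -1-1, 0--1, 000-, 10-0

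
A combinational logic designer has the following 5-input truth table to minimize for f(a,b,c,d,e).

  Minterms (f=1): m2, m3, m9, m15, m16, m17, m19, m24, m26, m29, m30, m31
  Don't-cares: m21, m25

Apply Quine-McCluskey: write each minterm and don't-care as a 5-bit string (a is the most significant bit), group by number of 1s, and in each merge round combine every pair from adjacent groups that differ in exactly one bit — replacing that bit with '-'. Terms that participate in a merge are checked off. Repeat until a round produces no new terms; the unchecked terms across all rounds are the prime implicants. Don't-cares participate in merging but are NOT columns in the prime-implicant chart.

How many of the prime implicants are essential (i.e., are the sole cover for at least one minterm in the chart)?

4

size-2^0 implicants → 00010(✓)  00011(✓)  01001(✓)  01111(✓)  10000(✓)  10001(✓)  10011(✓)  10101(✓)  11000(✓)  11001(✓)  11010(✓)  11101(✓)  11110(✓)  11111(✓)
size-2^1 implicants → -0011  -1001  -1111  0001-  1-000(✓)  1-001(✓)  1-101(✓)  10-01(✓)  100-1  1000-(✓)  11-01(✓)  11-10  110-0  1100-(✓)  111-1  1111-
size-2^2 implicants → 1--01  1-00-
Unchecked terms (primes): -0011, -1001, -1111, 0001-, 1--01, 1-00-, 100-1, 11-10, 110-0, 111-1, 1111-
Minterm coverage:
  m2 ⊆ 0001- [E]
  m3 ⊆ -0011,0001-
  m9 ⊆ -1001 [E]
  m15 ⊆ -1111 [E]
  m16 ⊆ 1-00- [E]
  m17 ⊆ 1--01,1-00-,100-1
  m19 ⊆ -0011,100-1
  m24 ⊆ 1-00-,110-0
  m26 ⊆ 11-10,110-0
  m29 ⊆ 1--01,111-1
  m30 ⊆ 11-10,1111-
  m31 ⊆ -1111,111-1,1111-
E = {-1001, -1111, 0001-, 1-00-}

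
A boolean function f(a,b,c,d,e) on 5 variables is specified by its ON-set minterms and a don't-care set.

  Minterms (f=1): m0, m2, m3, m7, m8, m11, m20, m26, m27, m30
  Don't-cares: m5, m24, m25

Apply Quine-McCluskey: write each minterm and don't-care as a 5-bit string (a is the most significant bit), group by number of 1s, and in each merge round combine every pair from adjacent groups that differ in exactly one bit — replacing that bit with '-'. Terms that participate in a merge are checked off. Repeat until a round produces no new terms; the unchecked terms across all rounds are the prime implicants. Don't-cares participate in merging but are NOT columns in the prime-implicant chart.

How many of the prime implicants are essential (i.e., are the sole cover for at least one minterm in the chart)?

size-2^0 implicants → 00000(✓)  00010(✓)  00011(✓)  00101(✓)  00111(✓)  01000(✓)  01011(✓)  10100  11000(✓)  11001(✓)  11010(✓)  11011(✓)  11110(✓)
size-2^1 implicants → -1000  -1011  0-000  0-011  00-11  000-0  0001-  001-1  11-10  110-0(✓)  110-1(✓)  1100-(✓)  1101-(✓)
size-2^2 implicants → 110--
Unchecked terms (primes): -1000, -1011, 0-000, 0-011, 00-11, 000-0, 0001-, 001-1, 10100, 11-10, 110--
Minterm coverage:
  m0 ⊆ 0-000,000-0
  m2 ⊆ 000-0,0001-
  m3 ⊆ 0-011,00-11,0001-
  m7 ⊆ 00-11,001-1
  m8 ⊆ -1000,0-000
  m11 ⊆ -1011,0-011
  m20 ⊆ 10100 [E]
  m26 ⊆ 11-10,110--
  m27 ⊆ -1011,110--
  m30 ⊆ 11-10 [E]
E = {10100, 11-10}

2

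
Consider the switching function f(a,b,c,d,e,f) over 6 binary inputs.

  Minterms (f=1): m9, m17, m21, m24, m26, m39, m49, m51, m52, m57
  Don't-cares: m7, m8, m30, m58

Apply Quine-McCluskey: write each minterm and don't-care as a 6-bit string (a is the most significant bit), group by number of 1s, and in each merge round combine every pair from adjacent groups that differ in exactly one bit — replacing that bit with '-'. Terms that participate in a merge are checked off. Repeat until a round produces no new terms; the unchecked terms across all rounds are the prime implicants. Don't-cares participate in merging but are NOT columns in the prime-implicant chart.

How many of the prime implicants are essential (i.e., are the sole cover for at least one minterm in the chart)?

Round 0: 000111✓ 001000✓ 001001✓ 010001✓ 010101✓ 011000✓ 011010✓ 011110✓ 100111✓ 110001✓ 110011✓ 110100 111001✓ 111010✓
Round 1: -00111 -10001 -11010 0-1000 00100- 010-01 011-10 0110-0 11-001 1100-1
PIs = {-00111, -10001, -11010, 0-1000, 00100-, 010-01, 011-10, 0110-0, 11-001, 1100-1, 110100}
Coverage chart:
  m9: 00100- ←essential
  m17: -10001,010-01
  m21: 010-01 ←essential
  m24: 0-1000,0110-0
  m26: -11010,011-10,0110-0
  m39: -00111 ←essential
  m49: -10001,11-001,1100-1
  m51: 1100-1 ←essential
  m52: 110100 ←essential
  m57: 11-001 ←essential
Essential: -00111, 00100-, 010-01, 11-001, 1100-1, 110100

6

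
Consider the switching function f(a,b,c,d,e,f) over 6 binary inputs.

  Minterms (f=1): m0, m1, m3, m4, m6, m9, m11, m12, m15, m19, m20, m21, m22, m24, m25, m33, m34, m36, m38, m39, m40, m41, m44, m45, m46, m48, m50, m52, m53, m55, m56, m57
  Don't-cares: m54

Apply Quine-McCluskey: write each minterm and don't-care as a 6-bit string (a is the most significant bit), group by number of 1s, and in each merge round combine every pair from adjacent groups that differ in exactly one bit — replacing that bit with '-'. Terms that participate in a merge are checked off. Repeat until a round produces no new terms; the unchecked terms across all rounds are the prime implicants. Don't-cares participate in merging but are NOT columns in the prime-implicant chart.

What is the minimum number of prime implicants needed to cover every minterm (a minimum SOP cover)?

13

Round 0: 000000✓ 000001✓ 000011✓ 000100✓ 000110✓ 001001✓ 001011✓ 001100✓ 001111✓ 010011✓ 010100✓ 010101✓ 010110✓ 011000✓ 011001✓ 100001✓ 100010✓ 100100✓ 100110✓ 100111✓ 101000✓ 101001✓ 101100✓ 101101✓ 101110✓ 110000✓ 110010✓ 110100✓ 110101✓ 110110✓ 110111✓ 111000✓ 111001✓
Round 1: -00001✓ -00100✓ -00110✓ -01001✓ -01100✓ -10100✓ -10101✓ -10110✓ -11000✓ -11001✓ 0-0011 0-0100✓ 0-0110✓ 0-1001✓ 00-001✓ 00-011✓ 00-100✓ 000-00 0000-1✓ 00000- 0001-0✓ 001-11 0010-1✓ 0101-0✓ 01010-✓ 01100-✓ 1-0010✓ 1-0100✓ 1-0110✓ 1-0111✓ 1-1000✓ 1-1001✓ 10-001✓ 10-100✓ 10-110✓ 100-10✓ 1001-0✓ 10011-✓ 101-00✓ 101-01✓ 10100-✓ 1011-0✓ 10110-✓ 11-000 110-00✓ 110-10✓ 1100-0✓ 1101-0✓ 1101-1✓ 11010-✓ 11011-✓ 11100-✓
Round 2: --0100✓ --0110✓ --1001 -0-001 -0-100 -001-0✓ -101-0✓ -1010- -1100- 0-01-0✓ 00-0-1 1-0-10 1-01-0✓ 1-011- 1-100- 10-1-0 101-0- 110--0 1101--
Round 3: --01-0
PIs = {--01-0, --1001, -0-001, -0-100, -1010-, -1100-, 0-0011, 00-0-1, 000-00, 00000-, 001-11, 1-0-10, 1-011-, 1-100-, 10-1-0, 101-0-, 11-000, 110--0, 1101--}
Coverage chart:
  m0: 000-00,00000-
  m1: -0-001,00-0-1,00000-
  m3: 0-0011,00-0-1
  m4: --01-0,-0-100,000-00
  m6: --01-0 ←essential
  m9: --1001,-0-001,00-0-1
  m11: 00-0-1,001-11
  m12: -0-100 ←essential
  m15: 001-11 ←essential
  m19: 0-0011 ←essential
  m20: --01-0,-1010-
  m21: -1010- ←essential
  m22: --01-0 ←essential
  m24: -1100- ←essential
  m25: --1001,-1100-
  m33: -0-001 ←essential
  m34: 1-0-10 ←essential
  m36: --01-0,-0-100,10-1-0
  m38: --01-0,1-0-10,1-011-,10-1-0
  m39: 1-011- ←essential
  m40: 1-100-,101-0-
  m41: --1001,-0-001,1-100-,101-0-
  m44: -0-100,10-1-0,101-0-
  m45: 101-0- ←essential
  m46: 10-1-0 ←essential
  m48: 11-000,110--0
  m50: 1-0-10,110--0
  m52: --01-0,-1010-,110--0,1101--
  m53: -1010-,1101--
  m55: 1-011-,1101--
  m56: -1100-,1-100-,11-000
  m57: --1001,-1100-,1-100-
Essential: --01-0, -0-001, -0-100, -1010-, -1100-, 0-0011, 001-11, 1-0-10, 1-011-, 10-1-0, 101-0-
Petrick residual → 000-00, 11-000
Min cover (13 terms): c'df' + b'd'e'f + b'de'f' + bc'de' + bcd'e' + a'c'd'ef + a'b'c'e'f' + a'b'cef + ac'ef' + ac'de + ab'df' + ab'ce' + abd'e'f'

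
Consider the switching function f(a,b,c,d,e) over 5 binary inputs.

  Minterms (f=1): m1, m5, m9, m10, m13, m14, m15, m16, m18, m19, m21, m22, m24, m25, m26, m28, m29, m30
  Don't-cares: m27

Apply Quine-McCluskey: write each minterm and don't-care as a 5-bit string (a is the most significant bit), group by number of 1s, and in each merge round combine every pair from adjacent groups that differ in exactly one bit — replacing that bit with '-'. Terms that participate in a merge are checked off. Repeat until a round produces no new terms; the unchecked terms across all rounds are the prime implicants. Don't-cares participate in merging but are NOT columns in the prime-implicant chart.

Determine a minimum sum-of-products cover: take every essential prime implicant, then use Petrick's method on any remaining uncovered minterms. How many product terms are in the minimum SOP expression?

size-2^0 implicants → 00001(✓)  00101(✓)  01001(✓)  01010(✓)  01101(✓)  01110(✓)  01111(✓)  10000(✓)  10010(✓)  10011(✓)  10101(✓)  10110(✓)  11000(✓)  11001(✓)  11010(✓)  11011(✓)  11100(✓)  11101(✓)  11110(✓)
size-2^1 implicants → -0101(✓)  -1001(✓)  -1010(✓)  -1101(✓)  -1110(✓)  0-001(✓)  0-101(✓)  00-01(✓)  01-01(✓)  01-10(✓)  011-1  0111-  1-000(✓)  1-010(✓)  1-011(✓)  1-101(✓)  1-110(✓)  10-10(✓)  100-0(✓)  1001-(✓)  11-00(✓)  11-01(✓)  11-10(✓)  110-0(✓)  110-1(✓)  1100-(✓)  1101-(✓)  111-0(✓)  1110-(✓)
size-2^2 implicants → --101  -1-01  -1-10  0--01  1--10  1-0-0  1-01-  11--0  11-0-  110--
Unchecked terms (primes): --101, -1-01, -1-10, 0--01, 011-1, 0111-, 1--10, 1-0-0, 1-01-, 11--0, 11-0-, 110--
Minterm coverage:
  m1 ⊆ 0--01 [E]
  m5 ⊆ --101,0--01
  m9 ⊆ -1-01,0--01
  m10 ⊆ -1-10 [E]
  m13 ⊆ --101,-1-01,0--01,011-1
  m14 ⊆ -1-10,0111-
  m15 ⊆ 011-1,0111-
  m16 ⊆ 1-0-0 [E]
  m18 ⊆ 1--10,1-0-0,1-01-
  m19 ⊆ 1-01- [E]
  m21 ⊆ --101 [E]
  m22 ⊆ 1--10 [E]
  m24 ⊆ 1-0-0,11--0,11-0-,110--
  m25 ⊆ -1-01,11-0-,110--
  m26 ⊆ -1-10,1--10,1-0-0,1-01-,11--0,110--
  m28 ⊆ 11--0,11-0-
  m29 ⊆ --101,-1-01,11-0-
  m30 ⊆ -1-10,1--10,11--0
E = {--101, -1-10, 0--01, 1--10, 1-0-0, 1-01-}
Petrick residual → 011-1, 11-0-
Cover = cd'e + bde' + a'd'e + a'bce + ade' + ac'e' + ac'd + abd'  |cover|=8

8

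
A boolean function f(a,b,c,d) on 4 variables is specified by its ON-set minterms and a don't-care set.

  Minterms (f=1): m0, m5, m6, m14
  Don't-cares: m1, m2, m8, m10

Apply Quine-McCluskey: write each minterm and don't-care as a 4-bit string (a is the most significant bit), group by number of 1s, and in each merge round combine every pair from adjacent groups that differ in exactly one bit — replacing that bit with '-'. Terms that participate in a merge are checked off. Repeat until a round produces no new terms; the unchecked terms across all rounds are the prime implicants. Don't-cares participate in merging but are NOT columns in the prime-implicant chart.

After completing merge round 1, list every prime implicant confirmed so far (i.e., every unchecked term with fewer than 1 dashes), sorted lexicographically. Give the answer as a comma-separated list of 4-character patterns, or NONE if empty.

size-2^0 implicants → 0000(✓)  0001(✓)  0010(✓)  0101(✓)  0110(✓)  1000(✓)  1010(✓)  1110(✓)
size-2^1 implicants → -000(✓)  -010(✓)  -110(✓)  0-01  0-10(✓)  00-0(✓)  000-  1-10(✓)  10-0(✓)
size-2^2 implicants → --10  -0-0
Unchecked terms (primes): --10, -0-0, 0-01, 000-

NONE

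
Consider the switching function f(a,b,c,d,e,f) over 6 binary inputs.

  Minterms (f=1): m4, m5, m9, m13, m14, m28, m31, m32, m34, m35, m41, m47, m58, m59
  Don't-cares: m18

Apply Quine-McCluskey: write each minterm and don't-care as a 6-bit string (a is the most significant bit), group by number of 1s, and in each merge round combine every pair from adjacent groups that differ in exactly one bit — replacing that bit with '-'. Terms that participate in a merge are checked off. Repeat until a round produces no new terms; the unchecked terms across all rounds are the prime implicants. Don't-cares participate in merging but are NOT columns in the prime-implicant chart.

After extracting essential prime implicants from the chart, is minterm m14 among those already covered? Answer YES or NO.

[col 0] 000100*, 000101*, 001001*, 001101*, 001110, 010010, 011100, 011111, 100000*, 100010*, 100011*, 101001*, 101111, 111010*, 111011*
[col 1] -01001, 00-101, 00010-, 001-01, 1000-0, 10001-, 11101-
Prime implicants: -01001, 00-101, 00010-, 001-01, 001110, 010010, 011100, 011111, 1000-0, 10001-, 101111, 11101-
PI chart (minterm → PIs covering it):
  4 | 00010-  (sole → essential)
  5 | 00-101,00010-
  9 | -01001,001-01
  13 | 00-101,001-01
  14 | 001110  (sole → essential)
  28 | 011100  (sole → essential)
  31 | 011111  (sole → essential)
  32 | 1000-0  (sole → essential)
  34 | 1000-0,10001-
  35 | 10001-  (sole → essential)
  41 | -01001  (sole → essential)
  47 | 101111  (sole → essential)
  58 | 11101-  (sole → essential)
  59 | 11101-  (sole → essential)
Essential prime implicants: -01001, 00010-, 001110, 011100, 011111, 1000-0, 10001-, 101111, 11101-

YES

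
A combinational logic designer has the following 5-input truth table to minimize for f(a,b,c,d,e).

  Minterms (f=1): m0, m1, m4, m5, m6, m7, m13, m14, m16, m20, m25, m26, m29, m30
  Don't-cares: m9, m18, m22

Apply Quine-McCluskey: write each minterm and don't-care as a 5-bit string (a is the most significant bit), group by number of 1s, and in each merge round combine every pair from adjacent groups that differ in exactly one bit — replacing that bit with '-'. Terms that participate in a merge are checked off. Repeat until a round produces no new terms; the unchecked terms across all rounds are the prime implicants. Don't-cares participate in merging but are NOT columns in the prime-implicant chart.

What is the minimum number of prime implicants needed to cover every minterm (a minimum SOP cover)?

size-2^0 implicants → 00000(✓)  00001(✓)  00100(✓)  00101(✓)  00110(✓)  00111(✓)  01001(✓)  01101(✓)  01110(✓)  10000(✓)  10010(✓)  10100(✓)  10110(✓)  11001(✓)  11010(✓)  11101(✓)  11110(✓)
size-2^1 implicants → -0000(✓)  -0100(✓)  -0110(✓)  -1001(✓)  -1101(✓)  -1110(✓)  0-001(✓)  0-101(✓)  0-110(✓)  00-00(✓)  00-01(✓)  0000-(✓)  001-0(✓)  001-1(✓)  0010-(✓)  0011-(✓)  01-01(✓)  1-010(✓)  1-110(✓)  10-00(✓)  10-10(✓)  100-0(✓)  101-0(✓)  11-01(✓)  11-10(✓)
size-2^2 implicants → --110  -0-00  -01-0  -1-01  0--01  00-0-  001--  1--10  10--0
Unchecked terms (primes): --110, -0-00, -01-0, -1-01, 0--01, 00-0-, 001--, 1--10, 10--0
Minterm coverage:
  m0 ⊆ -0-00,00-0-
  m1 ⊆ 0--01,00-0-
  m4 ⊆ -0-00,-01-0,00-0-,001--
  m5 ⊆ 0--01,00-0-,001--
  m6 ⊆ --110,-01-0,001--
  m7 ⊆ 001-- [E]
  m13 ⊆ -1-01,0--01
  m14 ⊆ --110 [E]
  m16 ⊆ -0-00,10--0
  m20 ⊆ -0-00,-01-0,10--0
  m25 ⊆ -1-01 [E]
  m26 ⊆ 1--10 [E]
  m29 ⊆ -1-01 [E]
  m30 ⊆ --110,1--10
E = {--110, -1-01, 001--, 1--10}
Petrick residual → -0-00, 0--01
Cover = cde' + b'd'e' + bd'e + a'd'e + a'b'c + ade'  |cover|=6

6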